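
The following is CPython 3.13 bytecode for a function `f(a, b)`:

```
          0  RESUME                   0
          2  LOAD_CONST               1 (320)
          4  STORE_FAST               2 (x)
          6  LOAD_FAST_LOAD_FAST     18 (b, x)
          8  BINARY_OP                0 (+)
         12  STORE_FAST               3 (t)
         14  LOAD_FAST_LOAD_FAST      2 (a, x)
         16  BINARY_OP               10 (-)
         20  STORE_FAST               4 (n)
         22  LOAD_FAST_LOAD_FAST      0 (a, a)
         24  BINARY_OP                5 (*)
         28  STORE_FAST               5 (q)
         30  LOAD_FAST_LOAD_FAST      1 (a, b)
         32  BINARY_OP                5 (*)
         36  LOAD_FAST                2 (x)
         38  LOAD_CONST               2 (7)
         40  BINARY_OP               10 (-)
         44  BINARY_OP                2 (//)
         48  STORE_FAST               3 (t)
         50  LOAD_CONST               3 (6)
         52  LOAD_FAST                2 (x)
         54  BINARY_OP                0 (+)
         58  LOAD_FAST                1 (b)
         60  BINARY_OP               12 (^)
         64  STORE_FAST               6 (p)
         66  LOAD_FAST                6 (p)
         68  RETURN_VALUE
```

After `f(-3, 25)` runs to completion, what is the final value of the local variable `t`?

LOAD_CONST → push 320. Stack: [320]
STORE_FAST x → x=320. Stack: []
LOAD_FAST_LOAD_FAST b,x → push 25,320. Stack: [25, 320]
BINARY_OP + → 25 + 320 = 345. Stack: [345]
STORE_FAST t → t=345. Stack: []
LOAD_FAST_LOAD_FAST a,x → push -3,320. Stack: [-3, 320]
BINARY_OP - → -3 - 320 = -323. Stack: [-323]
STORE_FAST n → n=-323. Stack: []
LOAD_FAST_LOAD_FAST a,a → push -3,-3. Stack: [-3, -3]
BINARY_OP * → -3 * -3 = 9. Stack: [9]
STORE_FAST q → q=9. Stack: []
LOAD_FAST_LOAD_FAST a,b → push -3,25. Stack: [-3, 25]
BINARY_OP * → -3 * 25 = -75. Stack: [-75]
LOAD_FAST x → push 320. Stack: [-75, 320]
LOAD_CONST → push 7. Stack: [-75, 320, 7]
BINARY_OP - → 320 - 7 = 313. Stack: [-75, 313]
BINARY_OP // → -75 // 313 = -1. Stack: [-1]
STORE_FAST t → t=-1. Stack: []
LOAD_CONST → push 6. Stack: [6]
LOAD_FAST x → push 320. Stack: [6, 320]
BINARY_OP + → 6 + 320 = 326. Stack: [326]
LOAD_FAST b → push 25. Stack: [326, 25]
BINARY_OP ^ → 326 ^ 25 = 351. Stack: [351]
STORE_FAST p → p=351. Stack: []
LOAD_FAST p → push 351. Stack: [351]
RETURN_VALUE → return 351.

-1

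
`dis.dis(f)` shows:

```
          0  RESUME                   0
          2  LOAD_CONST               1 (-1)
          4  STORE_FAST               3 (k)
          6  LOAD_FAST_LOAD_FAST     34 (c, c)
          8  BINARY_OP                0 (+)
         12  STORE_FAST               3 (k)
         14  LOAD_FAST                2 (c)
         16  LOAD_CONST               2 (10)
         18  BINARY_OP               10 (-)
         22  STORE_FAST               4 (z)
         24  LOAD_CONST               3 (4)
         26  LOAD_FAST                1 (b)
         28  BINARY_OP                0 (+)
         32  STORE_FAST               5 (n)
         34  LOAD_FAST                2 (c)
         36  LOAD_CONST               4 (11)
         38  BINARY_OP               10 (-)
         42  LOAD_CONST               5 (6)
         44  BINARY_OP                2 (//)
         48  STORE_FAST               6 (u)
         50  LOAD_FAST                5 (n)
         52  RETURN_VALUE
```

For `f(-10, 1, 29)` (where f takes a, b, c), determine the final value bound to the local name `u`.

3

LOAD_CONST → push -1. Stack: [-1]
STORE_FAST k → k=-1. Stack: []
LOAD_FAST_LOAD_FAST c,c → push 29,29. Stack: [29, 29]
BINARY_OP + → 29 + 29 = 58. Stack: [58]
STORE_FAST k → k=58. Stack: []
LOAD_FAST c → push 29. Stack: [29]
LOAD_CONST → push 10. Stack: [29, 10]
BINARY_OP - → 29 - 10 = 19. Stack: [19]
STORE_FAST z → z=19. Stack: []
LOAD_CONST → push 4. Stack: [4]
LOAD_FAST b → push 1. Stack: [4, 1]
BINARY_OP + → 4 + 1 = 5. Stack: [5]
STORE_FAST n → n=5. Stack: []
LOAD_FAST c → push 29. Stack: [29]
LOAD_CONST → push 11. Stack: [29, 11]
BINARY_OP - → 29 - 11 = 18. Stack: [18]
LOAD_CONST → push 6. Stack: [18, 6]
BINARY_OP // → 18 // 6 = 3. Stack: [3]
STORE_FAST u → u=3. Stack: []
LOAD_FAST n → push 5. Stack: [5]
RETURN_VALUE → return 5.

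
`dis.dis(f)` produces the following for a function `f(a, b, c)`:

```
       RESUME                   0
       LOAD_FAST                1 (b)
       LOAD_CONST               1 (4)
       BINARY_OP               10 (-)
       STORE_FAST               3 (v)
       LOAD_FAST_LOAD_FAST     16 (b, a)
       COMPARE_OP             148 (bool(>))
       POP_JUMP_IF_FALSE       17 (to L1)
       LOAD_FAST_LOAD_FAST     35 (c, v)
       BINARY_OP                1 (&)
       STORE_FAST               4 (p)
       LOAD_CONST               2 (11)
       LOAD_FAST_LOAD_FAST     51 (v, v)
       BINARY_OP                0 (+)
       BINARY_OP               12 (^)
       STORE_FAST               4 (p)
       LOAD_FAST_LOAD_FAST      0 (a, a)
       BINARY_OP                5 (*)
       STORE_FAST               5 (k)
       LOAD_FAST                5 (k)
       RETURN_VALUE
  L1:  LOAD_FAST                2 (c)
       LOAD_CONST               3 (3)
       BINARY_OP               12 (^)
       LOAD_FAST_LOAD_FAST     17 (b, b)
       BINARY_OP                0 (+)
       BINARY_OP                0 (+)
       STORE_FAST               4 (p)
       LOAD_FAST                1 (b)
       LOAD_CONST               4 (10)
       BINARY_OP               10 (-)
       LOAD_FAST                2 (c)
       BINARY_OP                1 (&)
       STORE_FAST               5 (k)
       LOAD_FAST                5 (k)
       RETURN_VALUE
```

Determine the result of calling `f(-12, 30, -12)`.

LOAD_FAST b → push 30. Stack: [30]
LOAD_CONST → push 4. Stack: [30, 4]
BINARY_OP - → 30 - 4 = 26. Stack: [26]
STORE_FAST v → v=26. Stack: []
LOAD_FAST_LOAD_FAST b,a → push 30,-12. Stack: [30, -12]
COMPARE_OP bool(>) → 30 vs -12 = True. Stack: [True]
POP_JUMP_IF_FALSE → pop True; no jump. Stack: []
LOAD_FAST_LOAD_FAST c,v → push -12,26. Stack: [-12, 26]
BINARY_OP & → -12 & 26 = 16. Stack: [16]
STORE_FAST p → p=16. Stack: []
LOAD_CONST → push 11. Stack: [11]
LOAD_FAST_LOAD_FAST v,v → push 26,26. Stack: [11, 26, 26]
BINARY_OP + → 26 + 26 = 52. Stack: [11, 52]
BINARY_OP ^ → 11 ^ 52 = 63. Stack: [63]
STORE_FAST p → p=63. Stack: []
LOAD_FAST_LOAD_FAST a,a → push -12,-12. Stack: [-12, -12]
BINARY_OP * → -12 * -12 = 144. Stack: [144]
STORE_FAST k → k=144. Stack: []
LOAD_FAST k → push 144. Stack: [144]
RETURN_VALUE → return 144.

144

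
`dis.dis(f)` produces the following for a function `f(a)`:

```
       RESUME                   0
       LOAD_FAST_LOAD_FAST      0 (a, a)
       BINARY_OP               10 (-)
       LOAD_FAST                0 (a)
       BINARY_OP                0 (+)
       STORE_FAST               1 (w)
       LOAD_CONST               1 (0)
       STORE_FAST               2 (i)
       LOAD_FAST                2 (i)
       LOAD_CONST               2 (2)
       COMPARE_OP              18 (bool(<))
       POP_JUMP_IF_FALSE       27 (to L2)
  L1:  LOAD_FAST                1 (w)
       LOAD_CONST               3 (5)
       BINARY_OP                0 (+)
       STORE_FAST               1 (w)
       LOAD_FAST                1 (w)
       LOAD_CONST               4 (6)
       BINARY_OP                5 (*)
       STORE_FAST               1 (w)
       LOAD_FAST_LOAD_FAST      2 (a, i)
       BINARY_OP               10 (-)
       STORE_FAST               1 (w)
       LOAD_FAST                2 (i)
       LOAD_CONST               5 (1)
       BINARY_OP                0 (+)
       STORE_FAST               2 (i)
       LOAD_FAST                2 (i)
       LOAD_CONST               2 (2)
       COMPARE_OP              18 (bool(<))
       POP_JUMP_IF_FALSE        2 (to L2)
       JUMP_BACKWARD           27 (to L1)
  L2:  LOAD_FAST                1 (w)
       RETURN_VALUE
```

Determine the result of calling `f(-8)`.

LOAD_FAST_LOAD_FAST a,a → push -8,-8. Stack: [-8, -8]
BINARY_OP - → -8 - -8 = 0. Stack: [0]
LOAD_FAST a → push -8. Stack: [0, -8]
BINARY_OP + → 0 + -8 = -8. Stack: [-8]
STORE_FAST w → w=-8. Stack: []
LOAD_CONST → push 0. Stack: [0]
STORE_FAST i → i=0. Stack: []
LOAD_FAST i → push 0. Stack: [0]
LOAD_CONST → push 2. Stack: [0, 2]
COMPARE_OP bool(<) → 0 vs 2 = True. Stack: [True]
POP_JUMP_IF_FALSE → pop True; no jump. Stack: []
LOAD_FAST w → push -8. Stack: [-8]
LOAD_CONST → push 5. Stack: [-8, 5]
BINARY_OP + → -8 + 5 = -3. Stack: [-3]
STORE_FAST w → w=-3. Stack: []
LOAD_FAST w → push -3. Stack: [-3]
LOAD_CONST → push 6. Stack: [-3, 6]
BINARY_OP * → -3 * 6 = -18. Stack: [-18]
STORE_FAST w → w=-18. Stack: []
LOAD_FAST_LOAD_FAST a,i → push -8,0. Stack: [-8, 0]
BINARY_OP - → -8 - 0 = -8. Stack: [-8]
STORE_FAST w → w=-8. Stack: []
LOAD_FAST i → push 0. Stack: [0]
LOAD_CONST → push 1. Stack: [0, 1]
BINARY_OP + → 0 + 1 = 1. Stack: [1]
STORE_FAST i → i=1. Stack: []
LOAD_FAST i → push 1. Stack: [1]
LOAD_CONST → push 2. Stack: [1, 2]
COMPARE_OP bool(<) → 1 vs 2 = True. Stack: [True]
POP_JUMP_IF_FALSE → pop True; no jump. Stack: []
LOAD_FAST w → push -8. Stack: [-8]
LOAD_CONST → push 5. Stack: [-8, 5]
BINARY_OP + → -8 + 5 = -3. Stack: [-3]
STORE_FAST w → w=-3. Stack: []
LOAD_FAST w → push -3. Stack: [-3]
LOAD_CONST → push 6. Stack: [-3, 6]
BINARY_OP * → -3 * 6 = -18. Stack: [-18]
STORE_FAST w → w=-18. Stack: []
LOAD_FAST_LOAD_FAST a,i → push -8,1. Stack: [-8, 1]
BINARY_OP - → -8 - 1 = -9. Stack: [-9]
STORE_FAST w → w=-9. Stack: []
LOAD_FAST i → push 1. Stack: [1]
LOAD_CONST → push 1. Stack: [1, 1]
BINARY_OP + → 1 + 1 = 2. Stack: [2]
STORE_FAST i → i=2. Stack: []
LOAD_FAST i → push 2. Stack: [2]
LOAD_CONST → push 2. Stack: [2, 2]
COMPARE_OP bool(<) → 2 vs 2 = False. Stack: [False]
POP_JUMP_IF_FALSE → pop False; jump. Stack: []
LOAD_FAST w → push -9. Stack: [-9]
RETURN_VALUE → return -9.

-9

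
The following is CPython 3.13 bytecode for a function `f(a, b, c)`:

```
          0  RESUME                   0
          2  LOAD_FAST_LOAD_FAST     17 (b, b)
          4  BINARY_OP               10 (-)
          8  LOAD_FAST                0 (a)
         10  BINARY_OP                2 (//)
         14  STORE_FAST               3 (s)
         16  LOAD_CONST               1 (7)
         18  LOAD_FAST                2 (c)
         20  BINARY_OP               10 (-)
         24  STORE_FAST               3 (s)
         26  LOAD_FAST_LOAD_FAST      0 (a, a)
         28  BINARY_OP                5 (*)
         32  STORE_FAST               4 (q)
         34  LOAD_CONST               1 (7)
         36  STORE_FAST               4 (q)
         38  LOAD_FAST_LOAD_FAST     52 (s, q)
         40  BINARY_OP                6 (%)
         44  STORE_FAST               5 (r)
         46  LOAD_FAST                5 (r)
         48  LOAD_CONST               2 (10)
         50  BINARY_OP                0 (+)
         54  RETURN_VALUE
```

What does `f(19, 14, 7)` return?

LOAD_FAST_LOAD_FAST b,b → push 14,14. Stack: [14, 14]
BINARY_OP - → 14 - 14 = 0. Stack: [0]
LOAD_FAST a → push 19. Stack: [0, 19]
BINARY_OP // → 0 // 19 = 0. Stack: [0]
STORE_FAST s → s=0. Stack: []
LOAD_CONST → push 7. Stack: [7]
LOAD_FAST c → push 7. Stack: [7, 7]
BINARY_OP - → 7 - 7 = 0. Stack: [0]
STORE_FAST s → s=0. Stack: []
LOAD_FAST_LOAD_FAST a,a → push 19,19. Stack: [19, 19]
BINARY_OP * → 19 * 19 = 361. Stack: [361]
STORE_FAST q → q=361. Stack: []
LOAD_CONST → push 7. Stack: [7]
STORE_FAST q → q=7. Stack: []
LOAD_FAST_LOAD_FAST s,q → push 0,7. Stack: [0, 7]
BINARY_OP % → 0 % 7 = 0. Stack: [0]
STORE_FAST r → r=0. Stack: []
LOAD_FAST r → push 0. Stack: [0]
LOAD_CONST → push 10. Stack: [0, 10]
BINARY_OP + → 0 + 10 = 10. Stack: [10]
RETURN_VALUE → return 10.

10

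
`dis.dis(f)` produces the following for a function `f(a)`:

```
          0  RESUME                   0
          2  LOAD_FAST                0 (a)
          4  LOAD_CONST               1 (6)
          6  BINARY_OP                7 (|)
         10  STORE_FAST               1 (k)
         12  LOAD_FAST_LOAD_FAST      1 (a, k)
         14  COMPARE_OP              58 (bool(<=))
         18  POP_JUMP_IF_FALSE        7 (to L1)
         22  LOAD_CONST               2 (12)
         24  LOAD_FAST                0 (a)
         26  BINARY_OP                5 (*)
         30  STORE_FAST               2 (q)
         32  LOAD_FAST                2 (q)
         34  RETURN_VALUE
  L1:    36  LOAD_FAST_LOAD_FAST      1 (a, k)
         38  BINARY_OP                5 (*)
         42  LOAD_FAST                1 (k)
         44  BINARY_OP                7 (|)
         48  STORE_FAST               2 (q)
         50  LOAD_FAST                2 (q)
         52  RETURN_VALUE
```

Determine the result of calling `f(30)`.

360

LOAD_FAST a → push 30. Stack: [30]
LOAD_CONST → push 6. Stack: [30, 6]
BINARY_OP | → 30 | 6 = 30. Stack: [30]
STORE_FAST k → k=30. Stack: []
LOAD_FAST_LOAD_FAST a,k → push 30,30. Stack: [30, 30]
COMPARE_OP bool(<=) → 30 vs 30 = True. Stack: [True]
POP_JUMP_IF_FALSE → pop True; no jump. Stack: []
LOAD_CONST → push 12. Stack: [12]
LOAD_FAST a → push 30. Stack: [12, 30]
BINARY_OP * → 12 * 30 = 360. Stack: [360]
STORE_FAST q → q=360. Stack: []
LOAD_FAST q → push 360. Stack: [360]
RETURN_VALUE → return 360.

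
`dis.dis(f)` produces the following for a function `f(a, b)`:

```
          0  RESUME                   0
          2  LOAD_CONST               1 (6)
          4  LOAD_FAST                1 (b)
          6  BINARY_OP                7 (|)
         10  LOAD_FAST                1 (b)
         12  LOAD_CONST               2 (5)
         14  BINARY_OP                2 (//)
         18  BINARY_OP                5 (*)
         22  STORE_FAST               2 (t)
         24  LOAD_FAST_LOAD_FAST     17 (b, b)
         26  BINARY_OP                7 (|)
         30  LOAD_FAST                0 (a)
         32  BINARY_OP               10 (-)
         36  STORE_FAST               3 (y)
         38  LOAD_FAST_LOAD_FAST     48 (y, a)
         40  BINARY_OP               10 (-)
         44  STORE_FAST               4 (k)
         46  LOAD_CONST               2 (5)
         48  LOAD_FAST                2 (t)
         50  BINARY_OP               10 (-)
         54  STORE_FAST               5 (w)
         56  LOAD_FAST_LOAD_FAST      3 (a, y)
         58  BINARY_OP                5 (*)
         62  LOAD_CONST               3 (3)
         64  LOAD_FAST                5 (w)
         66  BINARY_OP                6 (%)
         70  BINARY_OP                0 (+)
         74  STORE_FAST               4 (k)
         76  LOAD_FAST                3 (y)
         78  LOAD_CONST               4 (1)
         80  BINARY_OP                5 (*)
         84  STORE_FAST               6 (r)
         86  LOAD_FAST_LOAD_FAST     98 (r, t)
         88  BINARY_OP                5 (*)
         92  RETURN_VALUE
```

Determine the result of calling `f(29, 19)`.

-690

LOAD_CONST → push 6. Stack: [6]
LOAD_FAST b → push 19. Stack: [6, 19]
BINARY_OP | → 6 | 19 = 23. Stack: [23]
LOAD_FAST b → push 19. Stack: [23, 19]
LOAD_CONST → push 5. Stack: [23, 19, 5]
BINARY_OP // → 19 // 5 = 3. Stack: [23, 3]
BINARY_OP * → 23 * 3 = 69. Stack: [69]
STORE_FAST t → t=69. Stack: []
LOAD_FAST_LOAD_FAST b,b → push 19,19. Stack: [19, 19]
BINARY_OP | → 19 | 19 = 19. Stack: [19]
LOAD_FAST a → push 29. Stack: [19, 29]
BINARY_OP - → 19 - 29 = -10. Stack: [-10]
STORE_FAST y → y=-10. Stack: []
LOAD_FAST_LOAD_FAST y,a → push -10,29. Stack: [-10, 29]
BINARY_OP - → -10 - 29 = -39. Stack: [-39]
STORE_FAST k → k=-39. Stack: []
LOAD_CONST → push 5. Stack: [5]
LOAD_FAST t → push 69. Stack: [5, 69]
BINARY_OP - → 5 - 69 = -64. Stack: [-64]
STORE_FAST w → w=-64. Stack: []
LOAD_FAST_LOAD_FAST a,y → push 29,-10. Stack: [29, -10]
BINARY_OP * → 29 * -10 = -290. Stack: [-290]
LOAD_CONST → push 3. Stack: [-290, 3]
LOAD_FAST w → push -64. Stack: [-290, 3, -64]
BINARY_OP % → 3 % -64 = -61. Stack: [-290, -61]
BINARY_OP + → -290 + -61 = -351. Stack: [-351]
STORE_FAST k → k=-351. Stack: []
LOAD_FAST y → push -10. Stack: [-10]
LOAD_CONST → push 1. Stack: [-10, 1]
BINARY_OP * → -10 * 1 = -10. Stack: [-10]
STORE_FAST r → r=-10. Stack: []
LOAD_FAST_LOAD_FAST r,t → push -10,69. Stack: [-10, 69]
BINARY_OP * → -10 * 69 = -690. Stack: [-690]
RETURN_VALUE → return -690.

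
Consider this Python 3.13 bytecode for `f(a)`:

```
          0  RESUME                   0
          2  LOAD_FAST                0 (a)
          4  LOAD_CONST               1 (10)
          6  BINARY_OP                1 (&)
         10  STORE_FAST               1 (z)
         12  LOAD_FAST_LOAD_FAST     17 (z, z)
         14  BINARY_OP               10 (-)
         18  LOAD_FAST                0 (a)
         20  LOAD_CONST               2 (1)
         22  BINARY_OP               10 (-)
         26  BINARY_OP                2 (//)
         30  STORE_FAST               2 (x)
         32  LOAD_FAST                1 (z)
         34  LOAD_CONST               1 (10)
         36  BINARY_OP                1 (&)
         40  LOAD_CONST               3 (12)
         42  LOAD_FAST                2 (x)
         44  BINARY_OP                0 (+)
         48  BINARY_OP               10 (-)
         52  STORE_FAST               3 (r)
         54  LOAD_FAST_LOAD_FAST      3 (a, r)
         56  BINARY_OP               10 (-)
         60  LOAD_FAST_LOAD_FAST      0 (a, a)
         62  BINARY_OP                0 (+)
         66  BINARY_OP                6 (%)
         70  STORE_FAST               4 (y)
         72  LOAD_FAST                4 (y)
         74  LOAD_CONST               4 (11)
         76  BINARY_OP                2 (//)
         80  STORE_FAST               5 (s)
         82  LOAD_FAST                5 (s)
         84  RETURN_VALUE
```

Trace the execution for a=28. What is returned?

2

LOAD_FAST a → push 28. Stack: [28]
LOAD_CONST → push 10. Stack: [28, 10]
BINARY_OP & → 28 & 10 = 8. Stack: [8]
STORE_FAST z → z=8. Stack: []
LOAD_FAST_LOAD_FAST z,z → push 8,8. Stack: [8, 8]
BINARY_OP - → 8 - 8 = 0. Stack: [0]
LOAD_FAST a → push 28. Stack: [0, 28]
LOAD_CONST → push 1. Stack: [0, 28, 1]
BINARY_OP - → 28 - 1 = 27. Stack: [0, 27]
BINARY_OP // → 0 // 27 = 0. Stack: [0]
STORE_FAST x → x=0. Stack: []
LOAD_FAST z → push 8. Stack: [8]
LOAD_CONST → push 10. Stack: [8, 10]
BINARY_OP & → 8 & 10 = 8. Stack: [8]
LOAD_CONST → push 12. Stack: [8, 12]
LOAD_FAST x → push 0. Stack: [8, 12, 0]
BINARY_OP + → 12 + 0 = 12. Stack: [8, 12]
BINARY_OP - → 8 - 12 = -4. Stack: [-4]
STORE_FAST r → r=-4. Stack: []
LOAD_FAST_LOAD_FAST a,r → push 28,-4. Stack: [28, -4]
BINARY_OP - → 28 - -4 = 32. Stack: [32]
LOAD_FAST_LOAD_FAST a,a → push 28,28. Stack: [32, 28, 28]
BINARY_OP + → 28 + 28 = 56. Stack: [32, 56]
BINARY_OP % → 32 % 56 = 32. Stack: [32]
STORE_FAST y → y=32. Stack: []
LOAD_FAST y → push 32. Stack: [32]
LOAD_CONST → push 11. Stack: [32, 11]
BINARY_OP // → 32 // 11 = 2. Stack: [2]
STORE_FAST s → s=2. Stack: []
LOAD_FAST s → push 2. Stack: [2]
RETURN_VALUE → return 2.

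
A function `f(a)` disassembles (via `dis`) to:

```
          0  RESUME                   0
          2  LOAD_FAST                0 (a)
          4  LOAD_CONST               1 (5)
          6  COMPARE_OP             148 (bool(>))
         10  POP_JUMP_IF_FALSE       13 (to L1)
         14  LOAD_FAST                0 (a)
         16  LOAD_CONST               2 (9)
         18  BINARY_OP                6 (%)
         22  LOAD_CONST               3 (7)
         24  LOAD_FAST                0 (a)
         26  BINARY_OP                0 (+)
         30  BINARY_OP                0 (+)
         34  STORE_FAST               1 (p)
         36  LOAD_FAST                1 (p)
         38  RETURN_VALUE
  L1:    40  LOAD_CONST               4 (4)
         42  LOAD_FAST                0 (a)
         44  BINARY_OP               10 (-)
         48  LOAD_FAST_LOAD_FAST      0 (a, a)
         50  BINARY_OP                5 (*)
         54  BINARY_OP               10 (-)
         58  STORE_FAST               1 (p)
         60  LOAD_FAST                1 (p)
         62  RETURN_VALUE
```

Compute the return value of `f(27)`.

34

LOAD_FAST a → push 27. Stack: [27]
LOAD_CONST → push 5. Stack: [27, 5]
COMPARE_OP bool(>) → 27 vs 5 = True. Stack: [True]
POP_JUMP_IF_FALSE → pop True; no jump. Stack: []
LOAD_FAST a → push 27. Stack: [27]
LOAD_CONST → push 9. Stack: [27, 9]
BINARY_OP % → 27 % 9 = 0. Stack: [0]
LOAD_CONST → push 7. Stack: [0, 7]
LOAD_FAST a → push 27. Stack: [0, 7, 27]
BINARY_OP + → 7 + 27 = 34. Stack: [0, 34]
BINARY_OP + → 0 + 34 = 34. Stack: [34]
STORE_FAST p → p=34. Stack: []
LOAD_FAST p → push 34. Stack: [34]
RETURN_VALUE → return 34.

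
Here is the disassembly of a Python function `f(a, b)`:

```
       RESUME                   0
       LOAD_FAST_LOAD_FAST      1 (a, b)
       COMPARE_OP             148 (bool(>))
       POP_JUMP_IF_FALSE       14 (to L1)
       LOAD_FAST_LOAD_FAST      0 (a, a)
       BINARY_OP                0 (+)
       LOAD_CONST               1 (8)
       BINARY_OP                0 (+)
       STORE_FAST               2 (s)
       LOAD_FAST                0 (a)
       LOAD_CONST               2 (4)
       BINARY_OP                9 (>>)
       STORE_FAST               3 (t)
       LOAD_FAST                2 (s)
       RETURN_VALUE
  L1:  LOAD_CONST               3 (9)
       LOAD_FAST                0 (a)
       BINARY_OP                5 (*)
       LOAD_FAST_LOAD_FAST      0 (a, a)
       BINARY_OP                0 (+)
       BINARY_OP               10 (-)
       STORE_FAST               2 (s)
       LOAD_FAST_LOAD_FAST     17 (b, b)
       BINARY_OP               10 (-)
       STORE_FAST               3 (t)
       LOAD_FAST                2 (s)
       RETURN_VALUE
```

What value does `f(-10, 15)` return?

LOAD_FAST_LOAD_FAST a,b → push -10,15. Stack: [-10, 15]
COMPARE_OP bool(>) → -10 vs 15 = False. Stack: [False]
POP_JUMP_IF_FALSE → pop False; jump. Stack: []
LOAD_CONST → push 9. Stack: [9]
LOAD_FAST a → push -10. Stack: [9, -10]
BINARY_OP * → 9 * -10 = -90. Stack: [-90]
LOAD_FAST_LOAD_FAST a,a → push -10,-10. Stack: [-90, -10, -10]
BINARY_OP + → -10 + -10 = -20. Stack: [-90, -20]
BINARY_OP - → -90 - -20 = -70. Stack: [-70]
STORE_FAST s → s=-70. Stack: []
LOAD_FAST_LOAD_FAST b,b → push 15,15. Stack: [15, 15]
BINARY_OP - → 15 - 15 = 0. Stack: [0]
STORE_FAST t → t=0. Stack: []
LOAD_FAST s → push -70. Stack: [-70]
RETURN_VALUE → return -70.

-70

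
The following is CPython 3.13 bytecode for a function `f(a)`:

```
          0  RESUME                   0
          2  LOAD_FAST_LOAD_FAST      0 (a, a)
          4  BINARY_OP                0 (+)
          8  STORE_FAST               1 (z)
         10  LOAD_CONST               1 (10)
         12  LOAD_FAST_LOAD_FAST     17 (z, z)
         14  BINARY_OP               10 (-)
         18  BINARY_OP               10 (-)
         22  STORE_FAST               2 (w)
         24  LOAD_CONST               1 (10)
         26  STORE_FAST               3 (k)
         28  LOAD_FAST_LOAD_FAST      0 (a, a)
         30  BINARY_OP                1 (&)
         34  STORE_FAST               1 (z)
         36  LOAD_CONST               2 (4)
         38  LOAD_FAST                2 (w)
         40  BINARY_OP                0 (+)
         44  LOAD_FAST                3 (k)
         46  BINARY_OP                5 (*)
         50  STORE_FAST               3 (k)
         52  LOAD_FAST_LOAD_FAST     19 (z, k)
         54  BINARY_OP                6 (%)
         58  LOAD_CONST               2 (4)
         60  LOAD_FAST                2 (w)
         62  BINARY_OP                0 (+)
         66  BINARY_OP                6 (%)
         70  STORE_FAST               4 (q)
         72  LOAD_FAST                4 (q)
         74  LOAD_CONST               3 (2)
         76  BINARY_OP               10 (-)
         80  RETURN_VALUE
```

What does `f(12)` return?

LOAD_FAST_LOAD_FAST a,a → push 12,12. Stack: [12, 12]
BINARY_OP + → 12 + 12 = 24. Stack: [24]
STORE_FAST z → z=24. Stack: []
LOAD_CONST → push 10. Stack: [10]
LOAD_FAST_LOAD_FAST z,z → push 24,24. Stack: [10, 24, 24]
BINARY_OP - → 24 - 24 = 0. Stack: [10, 0]
BINARY_OP - → 10 - 0 = 10. Stack: [10]
STORE_FAST w → w=10. Stack: []
LOAD_CONST → push 10. Stack: [10]
STORE_FAST k → k=10. Stack: []
LOAD_FAST_LOAD_FAST a,a → push 12,12. Stack: [12, 12]
BINARY_OP & → 12 & 12 = 12. Stack: [12]
STORE_FAST z → z=12. Stack: []
LOAD_CONST → push 4. Stack: [4]
LOAD_FAST w → push 10. Stack: [4, 10]
BINARY_OP + → 4 + 10 = 14. Stack: [14]
LOAD_FAST k → push 10. Stack: [14, 10]
BINARY_OP * → 14 * 10 = 140. Stack: [140]
STORE_FAST k → k=140. Stack: []
LOAD_FAST_LOAD_FAST z,k → push 12,140. Stack: [12, 140]
BINARY_OP % → 12 % 140 = 12. Stack: [12]
LOAD_CONST → push 4. Stack: [12, 4]
LOAD_FAST w → push 10. Stack: [12, 4, 10]
BINARY_OP + → 4 + 10 = 14. Stack: [12, 14]
BINARY_OP % → 12 % 14 = 12. Stack: [12]
STORE_FAST q → q=12. Stack: []
LOAD_FAST q → push 12. Stack: [12]
LOAD_CONST → push 2. Stack: [12, 2]
BINARY_OP - → 12 - 2 = 10. Stack: [10]
RETURN_VALUE → return 10.

10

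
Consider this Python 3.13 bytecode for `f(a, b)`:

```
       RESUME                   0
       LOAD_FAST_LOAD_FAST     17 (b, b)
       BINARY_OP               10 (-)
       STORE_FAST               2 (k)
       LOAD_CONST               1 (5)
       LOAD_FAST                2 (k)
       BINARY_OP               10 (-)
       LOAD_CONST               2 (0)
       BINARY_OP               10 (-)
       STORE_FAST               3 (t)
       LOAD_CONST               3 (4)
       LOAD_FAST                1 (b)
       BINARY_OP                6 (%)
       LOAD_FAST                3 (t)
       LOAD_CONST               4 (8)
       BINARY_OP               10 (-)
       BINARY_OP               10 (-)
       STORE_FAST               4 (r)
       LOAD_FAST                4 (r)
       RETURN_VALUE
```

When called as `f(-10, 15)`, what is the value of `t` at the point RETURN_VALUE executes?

LOAD_FAST_LOAD_FAST b,b → push 15,15. Stack: [15, 15]
BINARY_OP - → 15 - 15 = 0. Stack: [0]
STORE_FAST k → k=0. Stack: []
LOAD_CONST → push 5. Stack: [5]
LOAD_FAST k → push 0. Stack: [5, 0]
BINARY_OP - → 5 - 0 = 5. Stack: [5]
LOAD_CONST → push 0. Stack: [5, 0]
BINARY_OP - → 5 - 0 = 5. Stack: [5]
STORE_FAST t → t=5. Stack: []
LOAD_CONST → push 4. Stack: [4]
LOAD_FAST b → push 15. Stack: [4, 15]
BINARY_OP % → 4 % 15 = 4. Stack: [4]
LOAD_FAST t → push 5. Stack: [4, 5]
LOAD_CONST → push 8. Stack: [4, 5, 8]
BINARY_OP - → 5 - 8 = -3. Stack: [4, -3]
BINARY_OP - → 4 - -3 = 7. Stack: [7]
STORE_FAST r → r=7. Stack: []
LOAD_FAST r → push 7. Stack: [7]
RETURN_VALUE → return 7.

5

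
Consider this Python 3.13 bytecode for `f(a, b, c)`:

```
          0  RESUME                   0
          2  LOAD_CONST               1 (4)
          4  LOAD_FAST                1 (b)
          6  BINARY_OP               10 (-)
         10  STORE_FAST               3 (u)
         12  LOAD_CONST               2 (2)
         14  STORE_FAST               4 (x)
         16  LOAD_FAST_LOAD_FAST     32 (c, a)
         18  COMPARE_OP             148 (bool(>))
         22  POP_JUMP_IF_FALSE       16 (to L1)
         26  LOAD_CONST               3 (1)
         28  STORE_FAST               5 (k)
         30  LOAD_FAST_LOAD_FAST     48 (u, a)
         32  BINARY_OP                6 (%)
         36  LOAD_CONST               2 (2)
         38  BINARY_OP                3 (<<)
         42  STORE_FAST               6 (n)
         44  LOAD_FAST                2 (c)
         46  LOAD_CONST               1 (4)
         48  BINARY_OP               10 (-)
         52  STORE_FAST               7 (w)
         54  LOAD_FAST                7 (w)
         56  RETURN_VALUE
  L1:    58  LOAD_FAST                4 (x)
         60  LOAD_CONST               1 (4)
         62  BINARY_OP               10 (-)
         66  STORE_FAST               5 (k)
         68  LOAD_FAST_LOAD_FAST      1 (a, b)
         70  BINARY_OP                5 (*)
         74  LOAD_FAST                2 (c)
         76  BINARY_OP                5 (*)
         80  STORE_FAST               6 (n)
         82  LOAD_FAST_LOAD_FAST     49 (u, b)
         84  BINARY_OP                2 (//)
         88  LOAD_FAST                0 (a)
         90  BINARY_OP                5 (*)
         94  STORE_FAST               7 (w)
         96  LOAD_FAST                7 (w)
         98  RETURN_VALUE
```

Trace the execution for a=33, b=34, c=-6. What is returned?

LOAD_CONST → push 4. Stack: [4]
LOAD_FAST b → push 34. Stack: [4, 34]
BINARY_OP - → 4 - 34 = -30. Stack: [-30]
STORE_FAST u → u=-30. Stack: []
LOAD_CONST → push 2. Stack: [2]
STORE_FAST x → x=2. Stack: []
LOAD_FAST_LOAD_FAST c,a → push -6,33. Stack: [-6, 33]
COMPARE_OP bool(>) → -6 vs 33 = False. Stack: [False]
POP_JUMP_IF_FALSE → pop False; jump. Stack: []
LOAD_FAST x → push 2. Stack: [2]
LOAD_CONST → push 4. Stack: [2, 4]
BINARY_OP - → 2 - 4 = -2. Stack: [-2]
STORE_FAST k → k=-2. Stack: []
LOAD_FAST_LOAD_FAST a,b → push 33,34. Stack: [33, 34]
BINARY_OP * → 33 * 34 = 1122. Stack: [1122]
LOAD_FAST c → push -6. Stack: [1122, -6]
BINARY_OP * → 1122 * -6 = -6732. Stack: [-6732]
STORE_FAST n → n=-6732. Stack: []
LOAD_FAST_LOAD_FAST u,b → push -30,34. Stack: [-30, 34]
BINARY_OP // → -30 // 34 = -1. Stack: [-1]
LOAD_FAST a → push 33. Stack: [-1, 33]
BINARY_OP * → -1 * 33 = -33. Stack: [-33]
STORE_FAST w → w=-33. Stack: []
LOAD_FAST w → push -33. Stack: [-33]
RETURN_VALUE → return -33.

-33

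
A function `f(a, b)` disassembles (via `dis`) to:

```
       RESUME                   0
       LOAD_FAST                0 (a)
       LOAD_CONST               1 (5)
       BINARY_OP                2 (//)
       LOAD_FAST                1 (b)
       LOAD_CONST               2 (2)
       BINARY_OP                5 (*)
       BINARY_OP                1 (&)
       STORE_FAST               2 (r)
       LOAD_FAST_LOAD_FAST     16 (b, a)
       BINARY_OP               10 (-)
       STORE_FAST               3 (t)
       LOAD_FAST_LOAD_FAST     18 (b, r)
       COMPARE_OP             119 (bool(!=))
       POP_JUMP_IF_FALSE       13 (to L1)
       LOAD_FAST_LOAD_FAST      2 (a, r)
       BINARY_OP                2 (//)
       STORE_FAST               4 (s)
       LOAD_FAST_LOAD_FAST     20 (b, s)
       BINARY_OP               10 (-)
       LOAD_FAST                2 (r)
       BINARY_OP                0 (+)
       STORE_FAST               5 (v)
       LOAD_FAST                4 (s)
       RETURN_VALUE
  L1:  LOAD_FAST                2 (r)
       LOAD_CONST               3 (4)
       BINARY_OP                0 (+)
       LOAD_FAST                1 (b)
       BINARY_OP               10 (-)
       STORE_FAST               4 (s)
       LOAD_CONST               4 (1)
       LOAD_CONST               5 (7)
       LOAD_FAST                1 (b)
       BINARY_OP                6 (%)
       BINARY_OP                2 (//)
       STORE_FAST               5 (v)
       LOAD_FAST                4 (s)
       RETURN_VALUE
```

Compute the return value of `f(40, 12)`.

5

LOAD_FAST a → push 40. Stack: [40]
LOAD_CONST → push 5. Stack: [40, 5]
BINARY_OP // → 40 // 5 = 8. Stack: [8]
LOAD_FAST b → push 12. Stack: [8, 12]
LOAD_CONST → push 2. Stack: [8, 12, 2]
BINARY_OP * → 12 * 2 = 24. Stack: [8, 24]
BINARY_OP & → 8 & 24 = 8. Stack: [8]
STORE_FAST r → r=8. Stack: []
LOAD_FAST_LOAD_FAST b,a → push 12,40. Stack: [12, 40]
BINARY_OP - → 12 - 40 = -28. Stack: [-28]
STORE_FAST t → t=-28. Stack: []
LOAD_FAST_LOAD_FAST b,r → push 12,8. Stack: [12, 8]
COMPARE_OP bool(!=) → 12 vs 8 = True. Stack: [True]
POP_JUMP_IF_FALSE → pop True; no jump. Stack: []
LOAD_FAST_LOAD_FAST a,r → push 40,8. Stack: [40, 8]
BINARY_OP // → 40 // 8 = 5. Stack: [5]
STORE_FAST s → s=5. Stack: []
LOAD_FAST_LOAD_FAST b,s → push 12,5. Stack: [12, 5]
BINARY_OP - → 12 - 5 = 7. Stack: [7]
LOAD_FAST r → push 8. Stack: [7, 8]
BINARY_OP + → 7 + 8 = 15. Stack: [15]
STORE_FAST v → v=15. Stack: []
LOAD_FAST s → push 5. Stack: [5]
RETURN_VALUE → return 5.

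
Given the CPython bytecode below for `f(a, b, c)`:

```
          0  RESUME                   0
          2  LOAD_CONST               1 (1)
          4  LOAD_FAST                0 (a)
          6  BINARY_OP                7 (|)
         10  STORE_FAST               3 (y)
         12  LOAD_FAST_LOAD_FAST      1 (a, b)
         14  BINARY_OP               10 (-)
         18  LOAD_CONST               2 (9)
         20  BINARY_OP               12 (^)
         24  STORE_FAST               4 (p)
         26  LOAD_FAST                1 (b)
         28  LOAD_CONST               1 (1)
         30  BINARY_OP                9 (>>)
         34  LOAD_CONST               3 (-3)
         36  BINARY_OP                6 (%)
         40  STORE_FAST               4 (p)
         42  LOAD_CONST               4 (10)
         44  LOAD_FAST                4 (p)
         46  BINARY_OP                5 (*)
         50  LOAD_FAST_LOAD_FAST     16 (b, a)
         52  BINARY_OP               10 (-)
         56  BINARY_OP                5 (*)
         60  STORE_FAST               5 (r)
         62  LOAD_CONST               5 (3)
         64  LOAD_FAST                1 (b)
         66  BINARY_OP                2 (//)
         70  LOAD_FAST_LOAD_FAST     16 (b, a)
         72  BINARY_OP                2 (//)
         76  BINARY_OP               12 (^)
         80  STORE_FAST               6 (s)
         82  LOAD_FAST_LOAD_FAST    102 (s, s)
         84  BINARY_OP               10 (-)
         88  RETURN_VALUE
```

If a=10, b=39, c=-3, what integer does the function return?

LOAD_CONST → push 1. Stack: [1]
LOAD_FAST a → push 10. Stack: [1, 10]
BINARY_OP | → 1 | 10 = 11. Stack: [11]
STORE_FAST y → y=11. Stack: []
LOAD_FAST_LOAD_FAST a,b → push 10,39. Stack: [10, 39]
BINARY_OP - → 10 - 39 = -29. Stack: [-29]
LOAD_CONST → push 9. Stack: [-29, 9]
BINARY_OP ^ → -29 ^ 9 = -22. Stack: [-22]
STORE_FAST p → p=-22. Stack: []
LOAD_FAST b → push 39. Stack: [39]
LOAD_CONST → push 1. Stack: [39, 1]
BINARY_OP >> → 39 >> 1 = 19. Stack: [19]
LOAD_CONST → push -3. Stack: [19, -3]
BINARY_OP % → 19 % -3 = -2. Stack: [-2]
STORE_FAST p → p=-2. Stack: []
LOAD_CONST → push 10. Stack: [10]
LOAD_FAST p → push -2. Stack: [10, -2]
BINARY_OP * → 10 * -2 = -20. Stack: [-20]
LOAD_FAST_LOAD_FAST b,a → push 39,10. Stack: [-20, 39, 10]
BINARY_OP - → 39 - 10 = 29. Stack: [-20, 29]
BINARY_OP * → -20 * 29 = -580. Stack: [-580]
STORE_FAST r → r=-580. Stack: []
LOAD_CONST → push 3. Stack: [3]
LOAD_FAST b → push 39. Stack: [3, 39]
BINARY_OP // → 3 // 39 = 0. Stack: [0]
LOAD_FAST_LOAD_FAST b,a → push 39,10. Stack: [0, 39, 10]
BINARY_OP // → 39 // 10 = 3. Stack: [0, 3]
BINARY_OP ^ → 0 ^ 3 = 3. Stack: [3]
STORE_FAST s → s=3. Stack: []
LOAD_FAST_LOAD_FAST s,s → push 3,3. Stack: [3, 3]
BINARY_OP - → 3 - 3 = 0. Stack: [0]
RETURN_VALUE → return 0.

0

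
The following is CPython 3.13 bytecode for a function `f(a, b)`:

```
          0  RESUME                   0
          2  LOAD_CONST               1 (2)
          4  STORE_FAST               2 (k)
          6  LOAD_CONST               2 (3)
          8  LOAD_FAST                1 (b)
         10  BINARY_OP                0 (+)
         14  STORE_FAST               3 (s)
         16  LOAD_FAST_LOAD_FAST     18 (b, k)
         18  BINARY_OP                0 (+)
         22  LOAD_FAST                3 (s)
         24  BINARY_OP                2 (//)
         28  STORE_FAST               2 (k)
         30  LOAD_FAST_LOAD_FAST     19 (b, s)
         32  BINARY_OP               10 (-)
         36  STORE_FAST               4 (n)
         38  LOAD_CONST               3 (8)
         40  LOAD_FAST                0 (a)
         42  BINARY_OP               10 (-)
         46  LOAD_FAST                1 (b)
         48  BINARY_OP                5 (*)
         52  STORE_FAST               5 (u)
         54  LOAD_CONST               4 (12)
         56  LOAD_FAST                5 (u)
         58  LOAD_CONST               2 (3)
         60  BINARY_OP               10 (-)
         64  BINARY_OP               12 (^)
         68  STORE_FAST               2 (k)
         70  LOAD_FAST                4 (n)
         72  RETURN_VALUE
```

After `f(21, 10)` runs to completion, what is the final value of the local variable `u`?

LOAD_CONST → push 2. Stack: [2]
STORE_FAST k → k=2. Stack: []
LOAD_CONST → push 3. Stack: [3]
LOAD_FAST b → push 10. Stack: [3, 10]
BINARY_OP + → 3 + 10 = 13. Stack: [13]
STORE_FAST s → s=13. Stack: []
LOAD_FAST_LOAD_FAST b,k → push 10,2. Stack: [10, 2]
BINARY_OP + → 10 + 2 = 12. Stack: [12]
LOAD_FAST s → push 13. Stack: [12, 13]
BINARY_OP // → 12 // 13 = 0. Stack: [0]
STORE_FAST k → k=0. Stack: []
LOAD_FAST_LOAD_FAST b,s → push 10,13. Stack: [10, 13]
BINARY_OP - → 10 - 13 = -3. Stack: [-3]
STORE_FAST n → n=-3. Stack: []
LOAD_CONST → push 8. Stack: [8]
LOAD_FAST a → push 21. Stack: [8, 21]
BINARY_OP - → 8 - 21 = -13. Stack: [-13]
LOAD_FAST b → push 10. Stack: [-13, 10]
BINARY_OP * → -13 * 10 = -130. Stack: [-130]
STORE_FAST u → u=-130. Stack: []
LOAD_CONST → push 12. Stack: [12]
LOAD_FAST u → push -130. Stack: [12, -130]
LOAD_CONST → push 3. Stack: [12, -130, 3]
BINARY_OP - → -130 - 3 = -133. Stack: [12, -133]
BINARY_OP ^ → 12 ^ -133 = -137. Stack: [-137]
STORE_FAST k → k=-137. Stack: []
LOAD_FAST n → push -3. Stack: [-3]
RETURN_VALUE → return -3.

-130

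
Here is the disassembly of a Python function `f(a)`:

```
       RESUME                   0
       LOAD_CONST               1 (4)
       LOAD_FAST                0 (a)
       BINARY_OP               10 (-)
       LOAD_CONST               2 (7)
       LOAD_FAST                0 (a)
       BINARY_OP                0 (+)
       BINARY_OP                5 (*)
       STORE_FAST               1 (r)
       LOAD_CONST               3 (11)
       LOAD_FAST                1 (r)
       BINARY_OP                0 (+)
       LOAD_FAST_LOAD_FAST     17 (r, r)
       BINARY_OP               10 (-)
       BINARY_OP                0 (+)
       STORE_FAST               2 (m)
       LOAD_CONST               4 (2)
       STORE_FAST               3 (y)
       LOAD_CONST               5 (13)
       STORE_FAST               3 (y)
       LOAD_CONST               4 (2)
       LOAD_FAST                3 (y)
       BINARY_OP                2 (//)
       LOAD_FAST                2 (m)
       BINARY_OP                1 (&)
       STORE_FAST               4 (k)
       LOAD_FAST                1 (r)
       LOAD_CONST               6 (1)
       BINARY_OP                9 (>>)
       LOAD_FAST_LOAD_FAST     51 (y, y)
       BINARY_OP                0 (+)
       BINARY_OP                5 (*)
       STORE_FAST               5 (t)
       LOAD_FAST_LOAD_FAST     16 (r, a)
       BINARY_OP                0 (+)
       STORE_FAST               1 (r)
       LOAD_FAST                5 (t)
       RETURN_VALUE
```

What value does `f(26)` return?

-9438

LOAD_CONST → push 4. Stack: [4]
LOAD_FAST a → push 26. Stack: [4, 26]
BINARY_OP - → 4 - 26 = -22. Stack: [-22]
LOAD_CONST → push 7. Stack: [-22, 7]
LOAD_FAST a → push 26. Stack: [-22, 7, 26]
BINARY_OP + → 7 + 26 = 33. Stack: [-22, 33]
BINARY_OP * → -22 * 33 = -726. Stack: [-726]
STORE_FAST r → r=-726. Stack: []
LOAD_CONST → push 11. Stack: [11]
LOAD_FAST r → push -726. Stack: [11, -726]
BINARY_OP + → 11 + -726 = -715. Stack: [-715]
LOAD_FAST_LOAD_FAST r,r → push -726,-726. Stack: [-715, -726, -726]
BINARY_OP - → -726 - -726 = 0. Stack: [-715, 0]
BINARY_OP + → -715 + 0 = -715. Stack: [-715]
STORE_FAST m → m=-715. Stack: []
LOAD_CONST → push 2. Stack: [2]
STORE_FAST y → y=2. Stack: []
LOAD_CONST → push 13. Stack: [13]
STORE_FAST y → y=13. Stack: []
LOAD_CONST → push 2. Stack: [2]
LOAD_FAST y → push 13. Stack: [2, 13]
BINARY_OP // → 2 // 13 = 0. Stack: [0]
LOAD_FAST m → push -715. Stack: [0, -715]
BINARY_OP & → 0 & -715 = 0. Stack: [0]
STORE_FAST k → k=0. Stack: []
LOAD_FAST r → push -726. Stack: [-726]
LOAD_CONST → push 1. Stack: [-726, 1]
BINARY_OP >> → -726 >> 1 = -363. Stack: [-363]
LOAD_FAST_LOAD_FAST y,y → push 13,13. Stack: [-363, 13, 13]
BINARY_OP + → 13 + 13 = 26. Stack: [-363, 26]
BINARY_OP * → -363 * 26 = -9438. Stack: [-9438]
STORE_FAST t → t=-9438. Stack: []
LOAD_FAST_LOAD_FAST r,a → push -726,26. Stack: [-726, 26]
BINARY_OP + → -726 + 26 = -700. Stack: [-700]
STORE_FAST r → r=-700. Stack: []
LOAD_FAST t → push -9438. Stack: [-9438]
RETURN_VALUE → return -9438.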